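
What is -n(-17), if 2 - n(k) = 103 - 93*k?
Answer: 1682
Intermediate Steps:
n(k) = -101 + 93*k (n(k) = 2 - (103 - 93*k) = 2 + (-103 + 93*k) = -101 + 93*k)
-n(-17) = -(-101 + 93*(-17)) = -(-101 - 1581) = -1*(-1682) = 1682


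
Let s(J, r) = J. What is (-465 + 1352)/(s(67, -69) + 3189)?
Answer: 887/3256 ≈ 0.27242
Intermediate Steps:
(-465 + 1352)/(s(67, -69) + 3189) = (-465 + 1352)/(67 + 3189) = 887/3256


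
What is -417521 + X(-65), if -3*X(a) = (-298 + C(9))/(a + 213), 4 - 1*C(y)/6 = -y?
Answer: -46344776/111 ≈ -4.1752e+5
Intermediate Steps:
C(y) = 24 + 6*y (C(y) = 24 - (-6)*y = 24 + 6*y)
X(a) = 220/(3*(213 + a)) (X(a) = -(-298 + (24 + 6*9))/(3*(a + 213)) = -(-298 + (24 + 54))/(3*(213 + a)) = -(-298 + 78)/(3*(213 + a)) = -(-220)/(3*(213 + a)) = 220/(3*(213 + a)))
-417521 + X(-65) = -417521 + 220/(3*(213 - 65)) = -417521 + (220/3)/148 = -417521 + (220/3)*(1/148) = -417521 + 55/111 = -46344776/111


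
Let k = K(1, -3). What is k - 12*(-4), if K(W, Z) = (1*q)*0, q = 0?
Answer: 48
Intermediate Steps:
K(W, Z) = 0 (K(W, Z) = (1*0)*0 = 0*0 = 0)
k = 0
k - 12*(-4) = 0 - 12*(-4) = 0 + 48 = 48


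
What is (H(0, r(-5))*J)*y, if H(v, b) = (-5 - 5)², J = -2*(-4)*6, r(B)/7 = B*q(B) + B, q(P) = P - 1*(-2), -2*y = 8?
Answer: -19200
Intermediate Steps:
y = -4 (y = -½*8 = -4)
q(P) = 2 + P (q(P) = P + 2 = 2 + P)
r(B) = 7*B + 7*B*(2 + B) (r(B) = 7*(B*(2 + B) + B) = 7*(B + B*(2 + B)) = 7*B + 7*B*(2 + B))
J = 48 (J = 8*6 = 48)
H(v, b) = 100 (H(v, b) = (-10)² = 100)
(H(0, r(-5))*J)*y = (100*48)*(-4) = 4800*(-4) = -19200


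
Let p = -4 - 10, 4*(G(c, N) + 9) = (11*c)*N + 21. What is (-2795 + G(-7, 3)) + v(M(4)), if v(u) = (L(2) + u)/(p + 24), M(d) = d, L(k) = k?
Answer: -28559/10 ≈ -2855.9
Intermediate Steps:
G(c, N) = -15/4 + 11*N*c/4 (G(c, N) = -9 + ((11*c)*N + 21)/4 = -9 + (11*N*c + 21)/4 = -9 + (21 + 11*N*c)/4 = -9 + (21/4 + 11*N*c/4) = -15/4 + 11*N*c/4)
p = -14
v(u) = ⅕ + u/10 (v(u) = (2 + u)/(-14 + 24) = (2 + u)/10 = (2 + u)*(⅒) = ⅕ + u/10)
(-2795 + G(-7, 3)) + v(M(4)) = (-2795 + (-15/4 + (11/4)*3*(-7))) + (⅕ + (⅒)*4) = (-2795 + (-15/4 - 231/4)) + (⅕ + ⅖) = (-2795 - 123/2) + ⅗ = -5713/2 + ⅗ = -28559/10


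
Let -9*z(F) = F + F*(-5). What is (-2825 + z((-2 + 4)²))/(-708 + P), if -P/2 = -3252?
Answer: -25409/52164 ≈ -0.48710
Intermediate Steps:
P = 6504 (P = -2*(-3252) = 6504)
z(F) = 4*F/9 (z(F) = -(F + F*(-5))/9 = -(F - 5*F)/9 = -(-4)*F/9 = 4*F/9)
(-2825 + z((-2 + 4)²))/(-708 + P) = (-2825 + 4*(-2 + 4)²/9)/(-708 + 6504) = (-2825 + (4/9)*2²)/5796 = (-2825 + (4/9)*4)*(1/5796) = (-2825 + 16/9)*(1/5796) = -25409/9*1/5796 = -25409/52164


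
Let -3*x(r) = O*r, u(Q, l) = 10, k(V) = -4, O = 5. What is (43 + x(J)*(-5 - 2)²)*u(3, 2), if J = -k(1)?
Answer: -8510/3 ≈ -2836.7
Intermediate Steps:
J = 4 (J = -1*(-4) = 4)
x(r) = -5*r/3
(43 + x(J)*(-5 - 2)²)*u(3, 2) = (43 + (-5/3*4)*(-5 - 2)²)*10 = (43 - 20/3*(-7)²)*10 = (43 - 20/3*49)*10 = (43 - 980/3)*10 = -851/3*10 = -8510/3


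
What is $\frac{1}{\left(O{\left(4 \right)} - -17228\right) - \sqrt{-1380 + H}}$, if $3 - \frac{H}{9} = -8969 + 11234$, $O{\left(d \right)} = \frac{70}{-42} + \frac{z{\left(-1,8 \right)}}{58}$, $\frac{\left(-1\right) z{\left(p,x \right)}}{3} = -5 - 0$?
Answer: $\frac{521552298}{8985226760017} + \frac{30276 i \sqrt{21738}}{8985226760017} \approx 5.8046 \cdot 10^{-5} + 4.968 \cdot 10^{-7} i$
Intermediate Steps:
$z{\left(p,x \right)} = 15$ ($z{\left(p,x \right)} = - 3 \left(-5 - 0\right) = - 3 \left(-5 + 0\right) = \left(-3\right) \left(-5\right) = 15$)
$O{\left(d \right)} = - \frac{245}{174}$ ($O{\left(d \right)} = \frac{70}{-42} + \frac{15}{58} = 70 \left(- \frac{1}{42}\right) + 15 \cdot \frac{1}{58} = - \frac{5}{3} + \frac{15}{58} = - \frac{245}{174}$)
$H = -20358$ ($H = 27 - 9 \left(-8969 + 11234\right) = 27 - 20385 = -20358$)
$\frac{1}{\left(O{\left(4 \right)} - -17228\right) - \sqrt{-1380 + H}} = \frac{1}{\left(- \frac{245}{174} - -17228\right) - \sqrt{-1380 - 20358}} = \frac{1}{\left(- \frac{245}{174} + 17228\right) - \sqrt{-21738}} = \frac{1}{\frac{2997427}{174} - i \sqrt{21738}}$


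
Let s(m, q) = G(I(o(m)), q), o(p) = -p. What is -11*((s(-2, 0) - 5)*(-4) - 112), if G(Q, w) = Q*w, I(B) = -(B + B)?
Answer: 1012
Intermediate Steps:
I(B) = -2*B
s(m, q) = 2*m*q (s(m, q) = (-(-2)*m)*q = (2*m)*q = 2*m*q)
-11*((s(-2, 0) - 5)*(-4) - 112) = -11*((2*(-2)*0 - 5)*(-4) - 112) = -11*((0 - 5)*(-4) - 112) = -11*(-5*(-4) - 112) = -11*(20 - 112) = -11*(-92) = 1012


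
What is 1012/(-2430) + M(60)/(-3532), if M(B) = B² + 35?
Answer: -6203717/4291380 ≈ -1.4456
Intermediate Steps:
M(B) = 35 + B²
1012/(-2430) + M(60)/(-3532) = 1012/(-2430) + (35 + 60²)/(-3532) = 1012*(-1/2430) + (35 + 3600)*(-1/3532) = -506/1215 + 3635*(-1/3532) = -506/1215 - 3635/3532 = -6203717/4291380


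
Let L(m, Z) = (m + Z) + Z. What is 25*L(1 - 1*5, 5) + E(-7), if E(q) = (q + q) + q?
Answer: 129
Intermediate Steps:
L(m, Z) = m + 2*Z (L(m, Z) = (Z + m) + Z = m + 2*Z)
E(q) = 3*q (E(q) = 2*q + q = 3*q)
25*L(1 - 1*5, 5) + E(-7) = 25*((1 - 1*5) + 2*5) + 3*(-7) = 25*((1 - 5) + 10) - 21 = 25*(-4 + 10) - 21 = 25*6 - 21 = 150 - 21 = 129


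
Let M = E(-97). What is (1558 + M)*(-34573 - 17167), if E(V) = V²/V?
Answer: -75592140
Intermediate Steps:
E(V) = V
M = -97
(1558 + M)*(-34573 - 17167) = (1558 - 97)*(-34573 - 17167) = 1461*(-51740) = -75592140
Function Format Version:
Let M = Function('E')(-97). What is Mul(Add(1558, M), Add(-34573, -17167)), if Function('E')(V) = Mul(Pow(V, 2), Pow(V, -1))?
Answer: -75592140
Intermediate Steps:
Function('E')(V) = V
M = -97
Mul(Add(1558, M), Add(-34573, -17167)) = Mul(Add(1558, -97), Add(-34573, -17167)) = Mul(1461, -51740) = -75592140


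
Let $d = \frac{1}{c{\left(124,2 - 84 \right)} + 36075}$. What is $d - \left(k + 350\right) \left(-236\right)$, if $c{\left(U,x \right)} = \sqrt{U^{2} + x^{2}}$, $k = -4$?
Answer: $\frac{326971609703}{4004257} - \frac{2 \sqrt{221}}{260276705} \approx 81656.0$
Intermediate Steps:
$d = \frac{1}{36075 + 10 \sqrt{221}}$ ($d = \frac{1}{\sqrt{124^{2} + \left(2 - 84\right)^{2}} + 36075} = \frac{1}{\sqrt{15376 + \left(2 - 84\right)^{2}} + 36075} = \frac{1}{\sqrt{15376 + \left(-82\right)^{2}} + 36075} = \frac{1}{\sqrt{15376 + 6724} + 36075} = \frac{1}{\sqrt{22100} + 36075} = \frac{1}{10 \sqrt{221} + 36075} = \frac{1}{36075 + 10 \sqrt{221}} \approx 2.7606 \cdot 10^{-5}$)
$d - \left(k + 350\right) \left(-236\right) = \left(\frac{111}{4004257} - \frac{2 \sqrt{221}}{260276705}\right) - \left(-4 + 350\right) \left(-236\right) = \left(\frac{111}{4004257} - \frac{2 \sqrt{221}}{260276705}\right) - 346 \left(-236\right) = \left(\frac{111}{4004257} - \frac{2 \sqrt{221}}{260276705}\right) - -81656 = \left(\frac{111}{4004257} - \frac{2 \sqrt{221}}{260276705}\right) + 81656 = \frac{326971609703}{4004257} - \frac{2 \sqrt{221}}{260276705}$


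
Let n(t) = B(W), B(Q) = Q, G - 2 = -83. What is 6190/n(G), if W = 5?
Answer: 1238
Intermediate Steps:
G = -81 (G = 2 - 83 = -81)
n(t) = 5
6190/n(G) = 6190/5 = 6190*(⅕) = 1238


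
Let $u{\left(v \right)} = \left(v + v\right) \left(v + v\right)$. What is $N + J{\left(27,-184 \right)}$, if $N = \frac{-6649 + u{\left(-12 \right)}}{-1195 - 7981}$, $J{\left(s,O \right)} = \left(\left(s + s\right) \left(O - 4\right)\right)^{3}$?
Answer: $- \frac{9600817893464135}{9176} \approx -1.0463 \cdot 10^{12}$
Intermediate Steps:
$u{\left(v \right)} = 4 v^{2}$ ($u{\left(v \right)} = 2 v 2 v = 4 v^{2}$)
$J{\left(s,O \right)} = 8 s^{3} \left(-4 + O\right)^{3}$ ($J{\left(s,O \right)} = \left(2 s \left(-4 + O\right)\right)^{3} = 8 s^{3} \left(-4 + O\right)^{3}$)
$N = \frac{6073}{9176}$ ($N = \frac{-6649 + 4 \left(-12\right)^{2}}{-1195 - 7981} = \frac{-6649 + 4 \cdot 144}{-9176} = \left(-6649 + 576\right) \left(- \frac{1}{9176}\right) = \left(-6073\right) \left(- \frac{1}{9176}\right) = \frac{6073}{9176} \approx 0.66183$)
$N + J{\left(27,-184 \right)} = \frac{6073}{9176} + 8 \cdot 27^{3} \left(-4 - 184\right)^{3} = \frac{6073}{9176} + 8 \cdot 19683 \left(-188\right)^{3} = \frac{6073}{9176} + 8 \cdot 19683 \left(-6644672\right) = \frac{6073}{9176} - 1046296631808 = - \frac{9600817893464135}{9176}$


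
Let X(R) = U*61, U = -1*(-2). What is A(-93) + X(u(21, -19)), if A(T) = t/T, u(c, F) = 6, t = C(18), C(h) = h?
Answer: 3776/31 ≈ 121.81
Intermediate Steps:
U = 2
t = 18
X(R) = 122 (X(R) = 2*61 = 122)
A(T) = 18/T
A(-93) + X(u(21, -19)) = 18/(-93) + 122 = 18*(-1/93) + 122 = -6/31 + 122 = 3776/31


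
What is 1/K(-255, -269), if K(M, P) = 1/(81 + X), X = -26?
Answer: 55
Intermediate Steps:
K(M, P) = 1/55 (K(M, P) = 1/(81 - 26) = 1/55)
1/K(-255, -269) = 1/(1/55) = 55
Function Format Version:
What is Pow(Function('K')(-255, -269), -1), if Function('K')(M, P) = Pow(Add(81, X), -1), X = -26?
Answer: 55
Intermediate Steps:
Function('K')(M, P) = Rational(1, 55) (Function('K')(M, P) = Pow(Add(81, -26), -1) = Pow(55, -1) = Rational(1, 55))
Pow(Function('K')(-255, -269), -1) = Pow(Rational(1, 55), -1) = 55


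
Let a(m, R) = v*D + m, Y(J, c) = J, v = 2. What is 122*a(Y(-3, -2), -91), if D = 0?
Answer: -366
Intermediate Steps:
a(m, R) = m (a(m, R) = 2*0 + m = 0 + m = m)
122*a(Y(-3, -2), -91) = 122*(-3) = -366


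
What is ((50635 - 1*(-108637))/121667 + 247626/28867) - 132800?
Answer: -466380293561834/3512161289 ≈ -1.3279e+5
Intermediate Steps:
((50635 - 1*(-108637))/121667 + 247626/28867) - 132800 = ((50635 + 108637)*(1/121667) + 247626*(1/28867)) - 132800 = (159272*(1/121667) + 247626/28867) - 132800 = (159272/121667 + 247626/28867) - 132800 = 34725617366/3512161289 - 132800 = -466380293561834/3512161289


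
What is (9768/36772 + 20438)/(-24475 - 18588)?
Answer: -187888976/395878159 ≈ -0.47461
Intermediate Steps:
(9768/36772 + 20438)/(-24475 - 18588) = (9768*(1/36772) + 20438)/(-43063) = (2442/9193 + 20438)*(-1/43063) = (187888976/9193)*(-1/43063) = -187888976/395878159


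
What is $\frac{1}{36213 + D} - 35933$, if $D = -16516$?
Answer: $- \frac{707772300}{19697} \approx -35933.0$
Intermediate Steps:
$\frac{1}{36213 + D} - 35933 = \frac{1}{36213 - 16516} - 35933 = \frac{1}{19697} - 35933 = - \frac{707772300}{19697}$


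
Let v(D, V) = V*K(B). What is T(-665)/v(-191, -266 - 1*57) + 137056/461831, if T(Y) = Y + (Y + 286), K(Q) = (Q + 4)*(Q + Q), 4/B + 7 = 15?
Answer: 151413880/149171413 ≈ 1.0150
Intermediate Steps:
B = 1/2 (B = 4/(-7 + 15) = 4/8 = 4*(1/8) = 1/2 ≈ 0.50000)
K(Q) = 2*Q*(4 + Q) (K(Q) = (4 + Q)*(2*Q) = 2*Q*(4 + Q))
v(D, V) = 9*V/2 (v(D, V) = V*(2*(1/2)*(4 + 1/2)) = V*(2*(1/2)*(9/2)) = V*(9/2) = 9*V/2)
T(Y) = 286 + 2*Y (T(Y) = Y + (286 + Y) = 286 + 2*Y)
T(-665)/v(-191, -266 - 1*57) + 137056/461831 = (286 + 2*(-665))/((9*(-266 - 1*57)/2)) + 137056/461831 = (286 - 1330)/((9*(-266 - 57)/2)) + 137056*(1/461831) = -1044/((9/2)*(-323)) + 137056/461831 = -1044/(-2907/2) + 137056/461831 = -1044*(-2/2907) + 137056/461831 = 232/323 + 137056/461831 = 151413880/149171413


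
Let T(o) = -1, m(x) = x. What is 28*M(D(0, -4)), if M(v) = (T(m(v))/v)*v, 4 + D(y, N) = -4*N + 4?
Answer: -28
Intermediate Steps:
D(y, N) = -4*N (D(y, N) = -4 + (-4*N + 4) = -4 + (4 - 4*N) = -4*N)
M(v) = -1 (M(v) = (-1/v)*v = -1)
28*M(D(0, -4)) = 28*(-1) = -28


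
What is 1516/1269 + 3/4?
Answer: 9871/5076 ≈ 1.9446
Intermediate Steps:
1516/1269 + 3/4 = 1516*(1/1269) + 3*(¼) = 1516/1269 + ¾ = 9871/5076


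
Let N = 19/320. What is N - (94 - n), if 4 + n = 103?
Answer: 1619/320 ≈ 5.0594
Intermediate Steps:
n = 99 (n = -4 + 103 = 99)
N = 19/320 (N = 19*(1/320) = 19/320 ≈ 0.059375)
N - (94 - n) = 19/320 - (94 - 1*99) = 19/320 - (94 - 99) = 19/320 - 1*(-5) = 19/320 + 5 = 1619/320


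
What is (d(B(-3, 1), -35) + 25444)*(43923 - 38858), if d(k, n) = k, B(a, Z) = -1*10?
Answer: 128823210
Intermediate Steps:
B(a, Z) = -10
(d(B(-3, 1), -35) + 25444)*(43923 - 38858) = (-10 + 25444)*(43923 - 38858) = 25434*5065 = 128823210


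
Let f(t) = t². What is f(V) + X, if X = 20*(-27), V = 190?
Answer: 35560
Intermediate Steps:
X = -540
f(V) + X = 190² - 540 = 36100 - 540 = 35560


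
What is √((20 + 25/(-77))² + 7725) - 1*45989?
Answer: -45989 + 5*√1923870/77 ≈ -45899.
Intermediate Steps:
√((20 + 25/(-77))² + 7725) - 1*45989 = √((20 + 25*(-1/77))² + 7725) - 45989 = √((20 - 25/77)² + 7725) - 45989 = √((1515/77)² + 7725) - 45989 = √(2295225/5929 + 7725) - 45989 = √(48096750/5929) - 45989 = 5*√1923870/77 - 45989 = -45989 + 5*√1923870/77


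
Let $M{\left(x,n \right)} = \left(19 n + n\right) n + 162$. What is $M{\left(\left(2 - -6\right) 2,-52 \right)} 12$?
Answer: $650904$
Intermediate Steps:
$M{\left(x,n \right)} = 162 + 20 n^{2}$ ($M{\left(x,n \right)} = 20 n n + 162 = 20 n^{2} + 162 = 162 + 20 n^{2}$)
$M{\left(\left(2 - -6\right) 2,-52 \right)} 12 = \left(162 + 20 \left(-52\right)^{2}\right) 12 = \left(162 + 20 \cdot 2704\right) 12 = \left(162 + 54080\right) 12 = 54242 \cdot 12 = 650904$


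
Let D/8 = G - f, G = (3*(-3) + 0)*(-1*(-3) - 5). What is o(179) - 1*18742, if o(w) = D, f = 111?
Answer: -19486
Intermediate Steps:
G = 18 (G = (-9 + 0)*(3 - 5) = -9*(-2) = 18)
D = -744 (D = 8*(18 - 1*111) = 8*(18 - 111) = 8*(-93) = -744)
o(w) = -744
o(179) - 1*18742 = -744 - 1*18742 = -744 - 18742 = -19486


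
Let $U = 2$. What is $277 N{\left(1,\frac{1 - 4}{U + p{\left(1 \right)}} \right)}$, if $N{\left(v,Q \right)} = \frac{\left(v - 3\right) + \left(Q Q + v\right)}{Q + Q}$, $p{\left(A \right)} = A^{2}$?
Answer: $0$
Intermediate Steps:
$N{\left(v,Q \right)} = \frac{-3 + Q^{2} + 2 v}{2 Q}$ ($N{\left(v,Q \right)} = \frac{\left(-3 + v\right) + \left(Q^{2} + v\right)}{2 Q} = \left(\left(-3 + v\right) + \left(v + Q^{2}\right)\right) \frac{1}{2 Q} = \left(-3 + Q^{2} + 2 v\right) \frac{1}{2 Q} = \frac{-3 + Q^{2} + 2 v}{2 Q}$)
$277 N{\left(1,\frac{1 - 4}{U + p{\left(1 \right)}} \right)} = 277 \frac{-3 + \left(\frac{1 - 4}{2 + 1^{2}}\right)^{2} + 2 \cdot 1}{2 \frac{1 - 4}{2 + 1^{2}}} = 277 \frac{-3 + \left(- \frac{3}{2 + 1}\right)^{2} + 2}{2 \left(- \frac{3}{2 + 1}\right)} = 277 \frac{-3 + \left(- \frac{3}{3}\right)^{2} + 2}{2 \left(- \frac{3}{3}\right)} = 277 \frac{-3 + \left(\left(-3\right) \frac{1}{3}\right)^{2} + 2}{2 \left(\left(-3\right) \frac{1}{3}\right)} = 277 \frac{-3 + \left(-1\right)^{2} + 2}{2 \left(-1\right)} = 277 \cdot \frac{1}{2} \left(-1\right) \left(-3 + 1 + 2\right) = 277 \cdot \frac{1}{2} \left(-1\right) 0 = 277 \cdot 0 = 0$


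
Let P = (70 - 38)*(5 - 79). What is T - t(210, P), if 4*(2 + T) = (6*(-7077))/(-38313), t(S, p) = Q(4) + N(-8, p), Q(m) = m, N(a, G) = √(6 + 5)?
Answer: -48725/8514 - √11 ≈ -9.0396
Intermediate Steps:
N(a, G) = √11
P = -2368 (P = 32*(-74) = -2368)
t(S, p) = 4 + √11
T = -14669/8514 (T = -2 + ((6*(-7077))/(-38313))/4 = -2 + (-42462*(-1/38313))/4 = -2 + (¼)*(4718/4257) = -2 + 2359/8514 = -14669/8514 ≈ -1.7229)
T - t(210, P) = -14669/8514 - (4 + √11) = -14669/8514 + (-4 - √11) = -48725/8514 - √11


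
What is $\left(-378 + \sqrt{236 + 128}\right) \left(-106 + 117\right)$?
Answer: $-4158 + 22 \sqrt{91} \approx -3948.1$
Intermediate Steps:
$\left(-378 + \sqrt{236 + 128}\right) \left(-106 + 117\right) = \left(-378 + \sqrt{364}\right) 11 = \left(-378 + 2 \sqrt{91}\right) 11 = -4158 + 22 \sqrt{91}$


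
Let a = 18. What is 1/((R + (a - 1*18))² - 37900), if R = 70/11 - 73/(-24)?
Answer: -69696/2635313111 ≈ -2.6447e-5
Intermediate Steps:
R = 2483/264 (R = 70*(1/11) - 73*(-1/24) = 70/11 + 73/24 = 2483/264 ≈ 9.4053)
1/((R + (a - 1*18))² - 37900) = 1/((2483/264 + (18 - 1*18))² - 37900) = 1/((2483/264 + (18 - 18))² - 37900) = 1/((2483/264 + 0)² - 37900) = 1/((2483/264)² - 37900) = 1/(6165289/69696 - 37900) = 1/(-2635313111/69696) = -69696/2635313111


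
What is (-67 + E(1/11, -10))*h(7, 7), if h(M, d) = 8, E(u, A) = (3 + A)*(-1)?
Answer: -480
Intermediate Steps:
E(u, A) = -3 - A
(-67 + E(1/11, -10))*h(7, 7) = (-67 + (-3 - 1*(-10)))*8 = (-67 + (-3 + 10))*8 = (-67 + 7)*8 = -60*8 = -480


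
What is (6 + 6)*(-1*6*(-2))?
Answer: 144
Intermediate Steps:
(6 + 6)*(-1*6*(-2)) = 12*(-6*(-2)) = 12*12 = 144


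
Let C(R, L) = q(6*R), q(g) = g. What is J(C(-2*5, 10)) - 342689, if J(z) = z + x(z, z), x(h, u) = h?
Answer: -342809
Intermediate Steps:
C(R, L) = 6*R
J(z) = 2*z (J(z) = z + z = 2*z)
J(C(-2*5, 10)) - 342689 = 2*(6*(-2*5)) - 342689 = 2*(6*(-10)) - 342689 = 2*(-60) - 342689 = -120 - 342689 = -342809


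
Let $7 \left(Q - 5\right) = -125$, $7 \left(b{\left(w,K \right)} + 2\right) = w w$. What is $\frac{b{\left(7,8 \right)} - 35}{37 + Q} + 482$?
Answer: $\frac{81248}{169} \approx 480.76$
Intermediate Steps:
$b{\left(w,K \right)} = -2 + \frac{w^{2}}{7}$ ($b{\left(w,K \right)} = -2 + \frac{w w}{7} = -2 + \frac{w^{2}}{7}$)
$Q = - \frac{90}{7}$ ($Q = 5 + \frac{1}{7} \left(-125\right) = 5 - \frac{125}{7} = - \frac{90}{7} \approx -12.857$)
$\frac{b{\left(7,8 \right)} - 35}{37 + Q} + 482 = \frac{\left(-2 + \frac{7^{2}}{7}\right) - 35}{37 - \frac{90}{7}} + 482 = \frac{\left(-2 + \frac{1}{7} \cdot 49\right) - 35}{\frac{169}{7}} + 482 = \left(\left(-2 + 7\right) - 35\right) \frac{7}{169} + 482 = \left(5 - 35\right) \frac{7}{169} + 482 = \left(-30\right) \frac{7}{169} + 482 = - \frac{210}{169} + 482 = \frac{81248}{169}$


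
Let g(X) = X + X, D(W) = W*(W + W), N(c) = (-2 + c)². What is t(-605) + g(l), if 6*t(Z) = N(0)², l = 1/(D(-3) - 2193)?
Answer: 5798/2175 ≈ 2.6657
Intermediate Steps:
D(W) = 2*W² (D(W) = W*(2*W) = 2*W²)
l = -1/2175 (l = 1/(2*(-3)² - 2193) = 1/(2*9 - 2193) = 1/(18 - 2193) = 1/(-2175) = -1/2175 ≈ -0.00045977)
g(X) = 2*X
t(Z) = 8/3 (t(Z) = ((-2 + 0)²)²/6 = ((-2)²)²/6 = (⅙)*4² = (⅙)*16 = 8/3)
t(-605) + g(l) = 8/3 + 2*(-1/2175) = 8/3 - 2/2175 = 5798/2175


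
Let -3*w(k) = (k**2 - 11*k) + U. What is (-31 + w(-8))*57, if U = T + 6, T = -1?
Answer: -4750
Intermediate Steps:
U = 5 (U = -1 + 6 = 5)
w(k) = -5/3 - k**2/3 + 11*k/3 (w(k) = -((k**2 - 11*k) + 5)/3 = -(5 + k**2 - 11*k)/3 = -5/3 - k**2/3 + 11*k/3)
(-31 + w(-8))*57 = (-31 + (-5/3 - 1/3*(-8)**2 + (11/3)*(-8)))*57 = (-31 + (-5/3 - 1/3*64 - 88/3))*57 = (-31 + (-5/3 - 64/3 - 88/3))*57 = (-31 - 157/3)*57 = -250/3*57 = -4750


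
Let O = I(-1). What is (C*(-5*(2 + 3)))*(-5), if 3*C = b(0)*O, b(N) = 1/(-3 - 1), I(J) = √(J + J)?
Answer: -125*I*√2/12 ≈ -14.731*I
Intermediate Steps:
I(J) = √2*√J (I(J) = √(2*J) = √2*√J)
b(N) = -¼ (b(N) = 1/(-4) = -¼)
O = I*√2 (O = √2*√(-1) = √2*I = I*√2 ≈ 1.4142*I)
C = -I*√2/12 (C = (-I*√2/4)/3 = -I*√2/12 ≈ -0.11785*I)
(C*(-5*(2 + 3)))*(-5) = ((-I*√2/12)*(-5*(2 + 3)))*(-5) = ((-I*√2/12)*(-5*5))*(-5) = (-I*√2/12*(-25))*(-5) = (25*I*√2/12)*(-5) = -125*I*√2/12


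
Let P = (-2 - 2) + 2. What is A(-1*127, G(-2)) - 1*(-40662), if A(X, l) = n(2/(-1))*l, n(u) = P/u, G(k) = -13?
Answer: 40649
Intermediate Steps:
P = -2 (P = -4 + 2 = -2)
n(u) = -2/u
A(X, l) = l (A(X, l) = (-2/(2/(-1)))*l = (-2/(2*(-1)))*l = (-2/(-2))*l = (-2*(-½))*l = 1*l = l)
A(-1*127, G(-2)) - 1*(-40662) = -13 - 1*(-40662) = -13 + 40662 = 40649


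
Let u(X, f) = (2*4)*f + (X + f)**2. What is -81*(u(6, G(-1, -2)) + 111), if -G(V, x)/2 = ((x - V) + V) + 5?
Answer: -5103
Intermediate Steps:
G(V, x) = -10 - 2*x (G(V, x) = -2*(((x - V) + V) + 5) = -2*(x + 5) = -2*(5 + x) = -10 - 2*x)
u(X, f) = (X + f)**2 + 8*f (u(X, f) = 8*f + (X + f)**2 = (X + f)**2 + 8*f)
-81*(u(6, G(-1, -2)) + 111) = -81*(((6 + (-10 - 2*(-2)))**2 + 8*(-10 - 2*(-2))) + 111) = -81*(((6 + (-10 + 4))**2 + 8*(-10 + 4)) + 111) = -81*(((6 - 6)**2 + 8*(-6)) + 111) = -81*((0**2 - 48) + 111) = -81*((0 - 48) + 111) = -81*(-48 + 111) = -81*63 = -5103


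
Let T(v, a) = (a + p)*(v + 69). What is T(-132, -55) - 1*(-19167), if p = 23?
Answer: 21183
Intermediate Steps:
T(v, a) = (23 + a)*(69 + v) (T(v, a) = (a + 23)*(v + 69) = (23 + a)*(69 + v))
T(-132, -55) - 1*(-19167) = (1587 + 23*(-132) + 69*(-55) - 55*(-132)) - 1*(-19167) = (1587 - 3036 - 3795 + 7260) + 19167 = 2016 + 19167 = 21183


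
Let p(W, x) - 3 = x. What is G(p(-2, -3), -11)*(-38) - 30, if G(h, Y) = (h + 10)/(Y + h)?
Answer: 50/11 ≈ 4.5455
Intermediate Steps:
p(W, x) = 3 + x
G(h, Y) = (10 + h)/(Y + h)
G(p(-2, -3), -11)*(-38) - 30 = ((10 + (3 - 3))/(-11 + (3 - 3)))*(-38) - 30 = ((10 + 0)/(-11 + 0))*(-38) - 30 = (10/(-11))*(-38) - 30 = -1/11*10*(-38) - 30 = -10/11*(-38) - 30 = 380/11 - 30 = 50/11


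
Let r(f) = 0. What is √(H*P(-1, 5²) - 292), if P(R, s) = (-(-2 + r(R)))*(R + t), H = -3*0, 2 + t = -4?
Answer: 2*I*√73 ≈ 17.088*I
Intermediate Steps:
t = -6 (t = -2 - 4 = -6)
H = 0
P(R, s) = -12 + 2*R (P(R, s) = (-(-2 + 0))*(R - 6) = (-1*(-2))*(-6 + R) = 2*(-6 + R) = -12 + 2*R)
√(H*P(-1, 5²) - 292) = √(0*(-12 + 2*(-1)) - 292) = √(0*(-12 - 2) - 292) = √(0*(-14) - 292) = √(0 - 292) = √(-292) = 2*I*√73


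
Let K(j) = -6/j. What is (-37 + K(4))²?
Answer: 5929/4 ≈ 1482.3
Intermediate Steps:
(-37 + K(4))² = (-37 - 6/4)² = (-37 - 6*¼)² = (-37 - 3/2)² = (-77/2)² = 5929/4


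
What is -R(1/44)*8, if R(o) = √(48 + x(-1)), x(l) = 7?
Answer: -8*√55 ≈ -59.330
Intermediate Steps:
R(o) = √55 (R(o) = √(48 + 7) = √55)
-R(1/44)*8 = -√55*8 = -8*√55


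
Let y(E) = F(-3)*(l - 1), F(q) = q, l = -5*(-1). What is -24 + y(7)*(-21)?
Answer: 228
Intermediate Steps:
l = 5
y(E) = -12 (y(E) = -3*(5 - 1) = -3*4 = -12)
-24 + y(7)*(-21) = -24 - 12*(-21) = -24 + 252 = 228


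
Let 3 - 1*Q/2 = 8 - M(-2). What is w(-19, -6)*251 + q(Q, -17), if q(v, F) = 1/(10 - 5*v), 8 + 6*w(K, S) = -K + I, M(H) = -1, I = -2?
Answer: 13178/35 ≈ 376.51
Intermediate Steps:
w(K, S) = -5/3 - K/6 (w(K, S) = -4/3 + (-K - 2)/6 = -4/3 + (-2 - K)/6 = -4/3 + (-⅓ - K/6) = -5/3 - K/6)
Q = -12 (Q = 6 - 2*(8 - 1*(-1)) = 6 - 2*(8 + 1) = 6 - 2*9 = 6 - 18 = -12)
w(-19, -6)*251 + q(Q, -17) = (-5/3 - ⅙*(-19))*251 - 1/(-10 + 5*(-12)) = (-5/3 + 19/6)*251 - 1/(-10 - 60) = (3/2)*251 - 1/(-70) = 753/2 - 1*(-1/70) = 753/2 + 1/70 = 13178/35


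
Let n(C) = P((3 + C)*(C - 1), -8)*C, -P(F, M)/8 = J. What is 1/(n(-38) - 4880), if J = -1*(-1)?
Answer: -1/4576 ≈ -0.00021853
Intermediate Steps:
J = 1
P(F, M) = -8 (P(F, M) = -8*1 = -8)
n(C) = -8*C
1/(n(-38) - 4880) = 1/(-8*(-38) - 4880) = 1/(304 - 4880) = 1/(-4576) = -1/4576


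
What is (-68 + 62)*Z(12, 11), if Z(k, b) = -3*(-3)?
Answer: -54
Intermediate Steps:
Z(k, b) = 9
(-68 + 62)*Z(12, 11) = (-68 + 62)*9 = -6*9 = -54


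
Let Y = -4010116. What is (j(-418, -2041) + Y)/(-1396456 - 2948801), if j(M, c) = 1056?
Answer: 4009060/4345257 ≈ 0.92263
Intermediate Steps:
(j(-418, -2041) + Y)/(-1396456 - 2948801) = (1056 - 4010116)/(-1396456 - 2948801) = -4009060/(-4345257) = -4009060*(-1/4345257) = 4009060/4345257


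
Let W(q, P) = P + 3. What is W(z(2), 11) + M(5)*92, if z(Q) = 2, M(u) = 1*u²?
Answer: 2314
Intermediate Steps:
M(u) = u²
W(q, P) = 3 + P
W(z(2), 11) + M(5)*92 = (3 + 11) + 5²*92 = 14 + 25*92 = 14 + 2300 = 2314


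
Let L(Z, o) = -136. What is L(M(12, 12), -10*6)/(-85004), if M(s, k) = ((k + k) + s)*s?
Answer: 34/21251 ≈ 0.0015999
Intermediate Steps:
M(s, k) = s*(s + 2*k) (M(s, k) = (2*k + s)*s = (s + 2*k)*s = s*(s + 2*k))
L(M(12, 12), -10*6)/(-85004) = -136/(-85004) = -136*(-1/85004) = 34/21251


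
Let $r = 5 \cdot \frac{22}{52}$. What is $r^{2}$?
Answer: $\frac{3025}{676} \approx 4.4749$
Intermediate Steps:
$r = \frac{55}{26}$ ($r = 5 \cdot 22 \cdot \frac{1}{52} = 5 \cdot \frac{11}{26} = \frac{55}{26} \approx 2.1154$)
$r^{2} = \left(\frac{55}{26}\right)^{2} = \frac{3025}{676}$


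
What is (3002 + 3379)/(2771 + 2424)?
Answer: 6381/5195 ≈ 1.2283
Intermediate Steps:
(3002 + 3379)/(2771 + 2424) = 6381/5195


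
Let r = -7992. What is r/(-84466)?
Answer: 3996/42233 ≈ 0.094618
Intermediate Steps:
r/(-84466) = -7992/(-84466) = -7992*(-1/84466) = 3996/42233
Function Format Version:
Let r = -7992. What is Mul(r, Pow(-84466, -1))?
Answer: Rational(3996, 42233) ≈ 0.094618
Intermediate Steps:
Mul(r, Pow(-84466, -1)) = Mul(-7992, Pow(-84466, -1)) = Mul(-7992, Rational(-1, 84466)) = Rational(3996, 42233)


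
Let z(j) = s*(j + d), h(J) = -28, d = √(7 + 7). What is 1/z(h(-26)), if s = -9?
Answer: 2/495 + √14/6930 ≈ 0.0045803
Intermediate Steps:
d = √14 ≈ 3.7417
z(j) = -9*j - 9*√14 (z(j) = -9*(j + √14) = -9*j - 9*√14)
1/z(h(-26)) = 1/(-9*(-28) - 9*√14) = 1/(252 - 9*√14)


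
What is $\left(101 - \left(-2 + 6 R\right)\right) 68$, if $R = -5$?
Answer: $9044$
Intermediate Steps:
$\left(101 - \left(-2 + 6 R\right)\right) 68 = \left(101 + \left(2 - -30\right)\right) 68 = \left(101 + \left(2 + 30\right)\right) 68 = \left(101 + 32\right) 68 = 133 \cdot 68 = 9044$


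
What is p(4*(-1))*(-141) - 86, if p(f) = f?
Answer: 478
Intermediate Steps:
p(4*(-1))*(-141) - 86 = (4*(-1))*(-141) - 86 = -4*(-141) - 86 = 564 - 86 = 478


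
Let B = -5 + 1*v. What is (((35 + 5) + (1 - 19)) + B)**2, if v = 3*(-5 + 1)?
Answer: 25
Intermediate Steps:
v = -12 (v = 3*(-4) = -12)
B = -17 (B = -5 + 1*(-12) = -5 - 12 = -17)
(((35 + 5) + (1 - 19)) + B)**2 = (((35 + 5) + (1 - 19)) - 17)**2 = ((40 - 18) - 17)**2 = (22 - 17)**2 = 5**2 = 25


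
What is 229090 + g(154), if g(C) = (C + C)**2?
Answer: 323954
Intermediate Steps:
g(C) = 4*C**2 (g(C) = (2*C)**2 = 4*C**2)
229090 + g(154) = 229090 + 4*154**2 = 229090 + 4*23716 = 229090 + 94864 = 323954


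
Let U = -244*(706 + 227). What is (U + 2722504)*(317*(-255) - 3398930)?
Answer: -8681498669780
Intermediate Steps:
U = -227652 (U = -244*933 = -227652)
(U + 2722504)*(317*(-255) - 3398930) = (-227652 + 2722504)*(317*(-255) - 3398930) = 2494852*(-80835 - 3398930) = 2494852*(-3479765) = -8681498669780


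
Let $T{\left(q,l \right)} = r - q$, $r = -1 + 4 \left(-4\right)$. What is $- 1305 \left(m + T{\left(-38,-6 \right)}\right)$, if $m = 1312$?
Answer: $-1739565$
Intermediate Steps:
$r = -17$ ($r = -1 - 16 = -17$)
$T{\left(q,l \right)} = -17 - q$
$- 1305 \left(m + T{\left(-38,-6 \right)}\right) = - 1305 \left(1312 - -21\right) = - 1305 \left(1312 + \left(-17 + 38\right)\right) = - 1305 \left(1312 + 21\right) = \left(-1305\right) 1333 = -1739565$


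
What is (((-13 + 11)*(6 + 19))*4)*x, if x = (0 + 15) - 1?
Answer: -2800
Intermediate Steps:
x = 14 (x = 15 - 1 = 14)
(((-13 + 11)*(6 + 19))*4)*x = (((-13 + 11)*(6 + 19))*4)*14 = (-2*25*4)*14 = -50*4*14 = -200*14 = -2800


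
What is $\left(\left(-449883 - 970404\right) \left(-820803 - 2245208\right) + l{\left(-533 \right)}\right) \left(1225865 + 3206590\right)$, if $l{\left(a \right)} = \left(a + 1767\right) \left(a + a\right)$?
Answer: $19301631704211635415$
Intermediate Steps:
$l{\left(a \right)} = 2 a \left(1767 + a\right)$ ($l{\left(a \right)} = \left(1767 + a\right) 2 a = 2 a \left(1767 + a\right)$)
$\left(\left(-449883 - 970404\right) \left(-820803 - 2245208\right) + l{\left(-533 \right)}\right) \left(1225865 + 3206590\right) = \left(\left(-449883 - 970404\right) \left(-820803 - 2245208\right) + 2 \left(-533\right) \left(1767 - 533\right)\right) \left(1225865 + 3206590\right) = \left(\left(-1420287\right) \left(-3066011\right) + 2 \left(-533\right) 1234\right) 4432455 = \left(4354615565157 - 1315444\right) 4432455 = 4354614249713 \cdot 4432455 = 19301631704211635415$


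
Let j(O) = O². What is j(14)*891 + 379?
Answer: 175015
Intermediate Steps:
j(14)*891 + 379 = 14²*891 + 379 = 196*891 + 379 = 174636 + 379 = 175015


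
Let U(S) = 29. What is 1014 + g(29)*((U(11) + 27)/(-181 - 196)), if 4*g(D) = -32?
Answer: 382726/377 ≈ 1015.2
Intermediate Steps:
g(D) = -8 (g(D) = (1/4)*(-32) = -8)
1014 + g(29)*((U(11) + 27)/(-181 - 196)) = 1014 - 8*(29 + 27)/(-181 - 196) = 1014 - 448/(-377) = 1014 - 448*(-1)/377 = 1014 - 8*(-56/377) = 1014 + 448/377 = 382726/377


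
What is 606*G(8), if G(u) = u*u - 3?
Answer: 36966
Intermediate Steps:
G(u) = -3 + u² (G(u) = u² - 3 = -3 + u²)
606*G(8) = 606*(-3 + 8²) = 606*(-3 + 64) = 606*61 = 36966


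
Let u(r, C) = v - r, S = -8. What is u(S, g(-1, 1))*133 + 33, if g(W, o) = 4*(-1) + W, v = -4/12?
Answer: 3158/3 ≈ 1052.7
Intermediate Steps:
v = -⅓ (v = -4*1/12 = -⅓ ≈ -0.33333)
g(W, o) = -4 + W
u(r, C) = -⅓ - r
u(S, g(-1, 1))*133 + 33 = (-⅓ - 1*(-8))*133 + 33 = (-⅓ + 8)*133 + 33 = (23/3)*133 + 33 = 3059/3 + 33 = 3158/3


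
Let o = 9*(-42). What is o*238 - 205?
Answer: -90169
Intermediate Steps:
o = -378
o*238 - 205 = -378*238 - 205 = -89964 - 205 = -90169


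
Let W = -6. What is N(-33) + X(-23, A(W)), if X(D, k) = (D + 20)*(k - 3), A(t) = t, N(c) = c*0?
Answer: 27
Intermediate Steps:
N(c) = 0
X(D, k) = (-3 + k)*(20 + D) (X(D, k) = (20 + D)*(-3 + k) = (-3 + k)*(20 + D))
N(-33) + X(-23, A(W)) = 0 + (-60 - 3*(-23) + 20*(-6) - 23*(-6)) = 0 + (-60 + 69 - 120 + 138) = 0 + 27 = 27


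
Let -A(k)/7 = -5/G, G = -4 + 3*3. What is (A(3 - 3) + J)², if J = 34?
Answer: 1681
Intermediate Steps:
G = 5 (G = -4 + 9 = 5)
A(k) = 7 (A(k) = -(-35)/5 = -7*(-1) = 7)
(A(3 - 3) + J)² = (7 + 34)² = 41² = 1681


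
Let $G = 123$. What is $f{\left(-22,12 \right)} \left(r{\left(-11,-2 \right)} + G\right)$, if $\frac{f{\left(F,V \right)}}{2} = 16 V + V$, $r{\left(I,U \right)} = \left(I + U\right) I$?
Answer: $108528$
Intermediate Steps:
$r{\left(I,U \right)} = I \left(I + U\right)$
$f{\left(F,V \right)} = 34 V$ ($f{\left(F,V \right)} = 2 \left(16 V + V\right) = 2 \cdot 17 V = 34 V$)
$f{\left(-22,12 \right)} \left(r{\left(-11,-2 \right)} + G\right) = 34 \cdot 12 \left(- 11 \left(-11 - 2\right) + 123\right) = 408 \left(\left(-11\right) \left(-13\right) + 123\right) = 408 \left(143 + 123\right) = 408 \cdot 266 = 108528$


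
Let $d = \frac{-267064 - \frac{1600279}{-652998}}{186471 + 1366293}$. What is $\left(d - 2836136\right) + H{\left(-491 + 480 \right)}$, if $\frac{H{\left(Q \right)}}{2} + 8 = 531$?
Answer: $- \frac{2874644744699560073}{1013951786472} \approx -2.8351 \cdot 10^{6}$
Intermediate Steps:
$H{\left(Q \right)} = 1046$ ($H{\left(Q \right)} = -16 + 2 \cdot 531 = -16 + 1062 = 1046$)
$d = - \frac{174390657593}{1013951786472}$ ($d = \frac{-267064 - - \frac{1600279}{652998}}{1552764} = \left(-267064 + \frac{1600279}{652998}\right) \frac{1}{1552764} = \left(- \frac{174390657593}{652998}\right) \frac{1}{1552764} = - \frac{174390657593}{1013951786472} \approx -0.17199$)
$\left(d - 2836136\right) + H{\left(-491 + 480 \right)} = \left(- \frac{174390657593}{1013951786472} - 2836136\right) + 1046 = - \frac{2875705338268209785}{1013951786472} + 1046 = - \frac{2874644744699560073}{1013951786472}$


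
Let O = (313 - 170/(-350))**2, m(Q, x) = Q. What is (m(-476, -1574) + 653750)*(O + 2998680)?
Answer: 2478369855324816/1225 ≈ 2.0232e+12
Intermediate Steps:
O = 120384784/1225 (O = (313 - 170*(-1/350))**2 = (313 + 17/35)**2 = (10972/35)**2 = 120384784/1225 ≈ 98273.)
(m(-476, -1574) + 653750)*(O + 2998680) = (-476 + 653750)*(120384784/1225 + 2998680) = 653274*(3793767784/1225) = 2478369855324816/1225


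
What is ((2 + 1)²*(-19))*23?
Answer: -3933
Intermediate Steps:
((2 + 1)²*(-19))*23 = (3²*(-19))*23 = (9*(-19))*23 = -171*23 = -3933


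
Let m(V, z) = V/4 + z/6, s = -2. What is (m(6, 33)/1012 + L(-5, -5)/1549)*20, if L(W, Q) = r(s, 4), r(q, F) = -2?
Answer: 44095/391897 ≈ 0.11252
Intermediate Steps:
m(V, z) = V/4 + z/6 (m(V, z) = V*(1/4) + z*(1/6) = V/4 + z/6)
L(W, Q) = -2
(m(6, 33)/1012 + L(-5, -5)/1549)*20 = (((1/4)*6 + (1/6)*33)/1012 - 2/1549)*20 = ((3/2 + 11/2)*(1/1012) - 2*1/1549)*20 = (7*(1/1012) - 2/1549)*20 = (7/1012 - 2/1549)*20 = (8819/1567588)*20 = 44095/391897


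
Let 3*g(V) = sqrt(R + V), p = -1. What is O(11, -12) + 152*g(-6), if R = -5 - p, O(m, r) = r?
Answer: -12 + 152*I*sqrt(10)/3 ≈ -12.0 + 160.22*I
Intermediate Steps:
R = -4 (R = -5 - 1*(-1) = -5 + 1 = -4)
g(V) = sqrt(-4 + V)/3
O(11, -12) + 152*g(-6) = -12 + 152*(sqrt(-4 - 6)/3) = -12 + 152*(sqrt(-10)/3) = -12 + 152*((I*sqrt(10))/3) = -12 + 152*(I*sqrt(10)/3) = -12 + 152*I*sqrt(10)/3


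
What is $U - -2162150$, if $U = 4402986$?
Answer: $6565136$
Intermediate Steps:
$U - -2162150 = 4402986 - -2162150 = 4402986 + 2162150 = 6565136$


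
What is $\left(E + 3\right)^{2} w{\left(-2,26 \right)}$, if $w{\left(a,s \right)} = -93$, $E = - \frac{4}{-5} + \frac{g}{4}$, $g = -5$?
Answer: $- \frac{241893}{400} \approx -604.73$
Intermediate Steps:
$E = - \frac{9}{20}$ ($E = - \frac{4}{-5} - \frac{5}{4} = \left(-4\right) \left(- \frac{1}{5}\right) - \frac{5}{4} = \frac{4}{5} - \frac{5}{4} = - \frac{9}{20} \approx -0.45$)
$\left(E + 3\right)^{2} w{\left(-2,26 \right)} = \left(- \frac{9}{20} + 3\right)^{2} \left(-93\right) = \left(\frac{51}{20}\right)^{2} \left(-93\right) = \frac{2601}{400} \left(-93\right) = - \frac{241893}{400}$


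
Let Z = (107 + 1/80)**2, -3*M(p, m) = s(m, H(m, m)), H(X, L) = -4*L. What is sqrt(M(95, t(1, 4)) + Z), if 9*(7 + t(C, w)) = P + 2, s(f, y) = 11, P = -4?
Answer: sqrt(659405289)/240 ≈ 107.00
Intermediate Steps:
t(C, w) = -65/9 (t(C, w) = -7 + (-4 + 2)/9 = -7 + (1/9)*(-2) = -7 - 2/9 = -65/9)
M(p, m) = -11/3 (M(p, m) = -1/3*11 = -11/3)
Z = 73290721/6400 (Z = (107 + 1/80)**2 = (8561/80)**2 = 73290721/6400 ≈ 11452.)
sqrt(M(95, t(1, 4)) + Z) = sqrt(-11/3 + 73290721/6400) = sqrt(219801763/19200) = sqrt(659405289)/240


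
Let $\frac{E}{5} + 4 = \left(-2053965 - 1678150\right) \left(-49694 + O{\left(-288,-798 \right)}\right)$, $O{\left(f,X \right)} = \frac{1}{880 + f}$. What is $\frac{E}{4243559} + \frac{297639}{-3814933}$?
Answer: $\frac{2094292943335319084613}{9583824813795824} \approx 2.1852 \cdot 10^{5}$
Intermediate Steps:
$E = \frac{548972600845185}{592}$ ($E = -20 + 5 \left(-2053965 - 1678150\right) \left(-49694 + \frac{1}{880 - 288}\right) = -20 + 5 \left(- 3732115 \left(-49694 + \frac{1}{592}\right)\right) = -20 + 5 \left(\left(-3732115\right) \left(- \frac{29418847}{592}\right)\right) = -20 + 5 \cdot \frac{109794520171405}{592} = -20 + \frac{548972600857025}{592} = \frac{548972600845185}{592} \approx 9.2732 \cdot 10^{11}$)
$\frac{E}{4243559} + \frac{297639}{-3814933} = \frac{548972600845185}{592 \cdot 4243559} + \frac{297639}{-3814933} = \frac{548972600845185}{592} \cdot \frac{1}{4243559} + 297639 \left(- \frac{1}{3814933}\right) = \frac{548972600845185}{2512186928} - \frac{297639}{3814933} = \frac{2094292943335319084613}{9583824813795824}$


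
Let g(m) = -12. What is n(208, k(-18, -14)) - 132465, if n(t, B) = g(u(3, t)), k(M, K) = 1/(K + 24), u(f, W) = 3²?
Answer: -132477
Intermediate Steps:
u(f, W) = 9
k(M, K) = 1/(24 + K)
n(t, B) = -12
n(208, k(-18, -14)) - 132465 = -12 - 132465 = -132477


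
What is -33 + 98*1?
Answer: 65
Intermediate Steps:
-33 + 98*1 = -33 + 98 = 65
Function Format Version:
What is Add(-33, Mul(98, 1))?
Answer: 65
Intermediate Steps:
Add(-33, Mul(98, 1)) = Add(-33, 98) = 65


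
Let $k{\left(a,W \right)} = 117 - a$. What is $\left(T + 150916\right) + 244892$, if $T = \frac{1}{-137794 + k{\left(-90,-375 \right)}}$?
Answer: $\frac{54458035295}{137587} \approx 3.9581 \cdot 10^{5}$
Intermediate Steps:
$T = - \frac{1}{137587}$ ($T = \frac{1}{-137794 + \left(117 - -90\right)} = \frac{1}{-137794 + \left(117 + 90\right)} = \frac{1}{-137794 + 207} = \frac{1}{-137587} = - \frac{1}{137587} \approx -7.2681 \cdot 10^{-6}$)
$\left(T + 150916\right) + 244892 = \left(- \frac{1}{137587} + 150916\right) + 244892 = \frac{20764079691}{137587} + 244892 = \frac{54458035295}{137587}$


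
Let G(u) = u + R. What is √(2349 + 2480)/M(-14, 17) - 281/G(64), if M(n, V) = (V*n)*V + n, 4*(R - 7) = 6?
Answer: -562/145 - √4829/4060 ≈ -3.8930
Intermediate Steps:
R = 17/2 (R = 7 + (¼)*6 = 7 + 3/2 = 17/2 ≈ 8.5000)
M(n, V) = n + n*V² (M(n, V) = n*V² + n = n + n*V²)
G(u) = 17/2 + u (G(u) = u + 17/2 = 17/2 + u)
√(2349 + 2480)/M(-14, 17) - 281/G(64) = √(2349 + 2480)/((-14*(1 + 17²))) - 281/(17/2 + 64) = √4829/((-14*(1 + 289))) - 281/145/2 = √4829/((-14*290)) - 281*2/145 = √4829/(-4060) - 562/145 = √4829*(-1/4060) - 562/145 = -√4829/4060 - 562/145 = -562/145 - √4829/4060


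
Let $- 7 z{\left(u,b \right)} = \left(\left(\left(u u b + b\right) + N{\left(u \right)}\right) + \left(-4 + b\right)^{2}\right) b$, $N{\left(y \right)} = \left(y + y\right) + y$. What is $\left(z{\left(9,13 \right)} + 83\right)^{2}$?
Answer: $\frac{215531761}{49} \approx 4.3986 \cdot 10^{6}$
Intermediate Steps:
$N{\left(y \right)} = 3 y$ ($N{\left(y \right)} = 2 y + y = 3 y$)
$z{\left(u,b \right)} = - \frac{b \left(b + \left(-4 + b\right)^{2} + 3 u + b u^{2}\right)}{7}$ ($z{\left(u,b \right)} = - \frac{\left(\left(\left(u u b + b\right) + 3 u\right) + \left(-4 + b\right)^{2}\right) b}{7} = - \frac{\left(\left(\left(u^{2} b + b\right) + 3 u\right) + \left(-4 + b\right)^{2}\right) b}{7} = - \frac{\left(\left(\left(b u^{2} + b\right) + 3 u\right) + \left(-4 + b\right)^{2}\right) b}{7} = - \frac{\left(\left(\left(b + b u^{2}\right) + 3 u\right) + \left(-4 + b\right)^{2}\right) b}{7} = - \frac{\left(\left(b + 3 u + b u^{2}\right) + \left(-4 + b\right)^{2}\right) b}{7} = - \frac{\left(b + \left(-4 + b\right)^{2} + 3 u + b u^{2}\right) b}{7} = - \frac{b \left(b + \left(-4 + b\right)^{2} + 3 u + b u^{2}\right)}{7}$)
$\left(z{\left(9,13 \right)} + 83\right)^{2} = \left(\left(- \frac{1}{7}\right) 13 \left(13 + \left(-4 + 13\right)^{2} + 3 \cdot 9 + 13 \cdot 9^{2}\right) + 83\right)^{2} = \left(\left(- \frac{1}{7}\right) 13 \left(13 + 9^{2} + 27 + 13 \cdot 81\right) + 83\right)^{2} = \left(\left(- \frac{1}{7}\right) 13 \left(13 + 81 + 27 + 1053\right) + 83\right)^{2} = \left(\left(- \frac{1}{7}\right) 13 \cdot 1174 + 83\right)^{2} = \left(- \frac{15262}{7} + 83\right)^{2} = \left(- \frac{14681}{7}\right)^{2} = \frac{215531761}{49}$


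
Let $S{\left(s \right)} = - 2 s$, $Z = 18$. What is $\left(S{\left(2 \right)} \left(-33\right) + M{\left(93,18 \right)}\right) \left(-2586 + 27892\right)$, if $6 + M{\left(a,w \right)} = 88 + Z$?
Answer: $5870992$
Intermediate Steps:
$M{\left(a,w \right)} = 100$ ($M{\left(a,w \right)} = -6 + \left(88 + 18\right) = -6 + 106 = 100$)
$\left(S{\left(2 \right)} \left(-33\right) + M{\left(93,18 \right)}\right) \left(-2586 + 27892\right) = \left(\left(-2\right) 2 \left(-33\right) + 100\right) \left(-2586 + 27892\right) = \left(\left(-4\right) \left(-33\right) + 100\right) 25306 = \left(132 + 100\right) 25306 = 232 \cdot 25306 = 5870992$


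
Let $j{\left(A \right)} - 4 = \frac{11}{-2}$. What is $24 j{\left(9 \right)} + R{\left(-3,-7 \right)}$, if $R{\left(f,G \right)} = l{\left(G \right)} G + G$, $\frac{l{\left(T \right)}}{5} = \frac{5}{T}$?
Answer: $-18$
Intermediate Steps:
$l{\left(T \right)} = \frac{25}{T}$ ($l{\left(T \right)} = 5 \frac{5}{T} = \frac{25}{T}$)
$R{\left(f,G \right)} = 25 + G$ ($R{\left(f,G \right)} = \frac{25}{G} G + G = 25 + G$)
$j{\left(A \right)} = - \frac{3}{2}$ ($j{\left(A \right)} = 4 + \frac{11}{-2} = 4 + 11 \left(- \frac{1}{2}\right) = 4 - \frac{11}{2} = - \frac{3}{2}$)
$24 j{\left(9 \right)} + R{\left(-3,-7 \right)} = 24 \left(- \frac{3}{2}\right) + \left(25 - 7\right) = -36 + 18 = -18$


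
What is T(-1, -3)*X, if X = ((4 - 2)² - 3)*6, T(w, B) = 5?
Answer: 30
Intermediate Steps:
X = 6 (X = (2² - 3)*6 = (4 - 3)*6 = 1*6 = 6)
T(-1, -3)*X = 5*6 = 30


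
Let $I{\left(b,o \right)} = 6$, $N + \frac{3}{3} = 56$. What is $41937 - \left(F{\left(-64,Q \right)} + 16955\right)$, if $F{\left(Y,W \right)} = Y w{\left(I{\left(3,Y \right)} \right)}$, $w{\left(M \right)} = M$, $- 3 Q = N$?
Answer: $25366$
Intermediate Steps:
$N = 55$ ($N = -1 + 56 = 55$)
$Q = - \frac{55}{3}$ ($Q = \left(- \frac{1}{3}\right) 55 = - \frac{55}{3} \approx -18.333$)
$F{\left(Y,W \right)} = 6 Y$ ($F{\left(Y,W \right)} = Y 6 = 6 Y$)
$41937 - \left(F{\left(-64,Q \right)} + 16955\right) = 41937 - \left(6 \left(-64\right) + 16955\right) = 41937 - \left(-384 + 16955\right) = 41937 - 16571 = 25366$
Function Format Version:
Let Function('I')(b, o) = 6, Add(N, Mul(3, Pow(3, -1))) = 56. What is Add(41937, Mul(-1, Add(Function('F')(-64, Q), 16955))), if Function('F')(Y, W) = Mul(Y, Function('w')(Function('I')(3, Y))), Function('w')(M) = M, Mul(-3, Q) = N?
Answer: 25366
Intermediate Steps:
N = 55 (N = Add(-1, 56) = 55)
Q = Rational(-55, 3) (Q = Mul(Rational(-1, 3), 55) = Rational(-55, 3) ≈ -18.333)
Function('F')(Y, W) = Mul(6, Y) (Function('F')(Y, W) = Mul(Y, 6) = Mul(6, Y))
Add(41937, Mul(-1, Add(Function('F')(-64, Q), 16955))) = Add(41937, Mul(-1, Add(Mul(6, -64), 16955))) = Add(41937, Mul(-1, Add(-384, 16955))) = Add(41937, Mul(-1, 16571)) = Add(41937, -16571) = 25366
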